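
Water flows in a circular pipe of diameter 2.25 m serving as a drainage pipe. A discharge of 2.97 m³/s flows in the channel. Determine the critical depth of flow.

y_c = 0.79 m

At critical depth, Q² T / (g A³) = 1, i.e. A³/T = Q²/g = 2.97²/9.81 = 0.8992.
Try y = 0.632 m: A³/T = 0.3793 — short.
Try y = 0.92 m: A³/T = 1.617 — over.
Try y = 0.79 m: A³/T = 0.8997 — ≈ 0.8992.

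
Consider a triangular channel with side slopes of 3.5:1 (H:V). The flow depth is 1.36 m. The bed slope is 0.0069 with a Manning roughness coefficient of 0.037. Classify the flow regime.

subcritical

For a triangular section with side slope z = 3.5: A = zy² = 3.5×1.36² = 6.474 m²; P = 2y√(1+z²) = 2×1.36×3.64 = 9.901 m.
Hydraulic radius R = A/P = 6.474/9.901 = 0.6538 m.
V = (1/n) R^(2/3) √S = (1/0.037) × 0.6538^(2/3) × √0.0069 = 1.691 m/s. Hydraulic depth D_h = A/T = 6.474/9.52 = 0.68 m.
Froude number Fr = V/√(g·D_h) = 1.691/√(9.81×0.68) = 0.655, which is less than 1, so the flow is subcritical.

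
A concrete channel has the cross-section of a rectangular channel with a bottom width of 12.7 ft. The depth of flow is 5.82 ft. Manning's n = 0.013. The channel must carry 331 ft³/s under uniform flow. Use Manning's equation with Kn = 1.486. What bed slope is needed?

Flow area A = b·y = 12.7 × 5.82 = 73.91 ft². Wetted perimeter P = b + 2y = 12.7 + 2×5.82 = 24.34 ft.
Hydraulic radius R = A/P = 73.91/24.34 = 3.037 ft.
From Manning's equation, S = [nQ / (1.486 A R^(2/3))]² = [0.013 × 331 / (1.486 × 73.91 × 3.037^(2/3))]² = 0.000349.

S = 0.000349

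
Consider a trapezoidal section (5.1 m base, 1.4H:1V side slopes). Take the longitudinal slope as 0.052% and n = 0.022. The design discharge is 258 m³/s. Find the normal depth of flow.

Manning's equation rearranged: A R^(2/3) = nQ / (1·√S) = 0.022 × 258 / (√0.00052) = 248.9.
Try y = 5.18 m: A R^(2/3) = 126.8 — too small.
Try y = 8.21 m: A R^(2/3) = 348.1 — too large.
Try y = 7.07 m: A R^(2/3) = 249.2 — ≈ 248.9.

y_n = 7.07 m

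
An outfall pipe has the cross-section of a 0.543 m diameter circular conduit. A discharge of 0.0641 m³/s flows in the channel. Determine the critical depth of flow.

y_c = 0.165 m

At critical depth, Q² T / (g A³) = 1, i.e. A³/T = Q²/g = 0.0641²/9.81 = 0.0004188.
Trying y = 0.18 m: A³/T = 0.0005899 — too large.
Trying y = 0.14 m: A³/T = 0.0002225 — too small.
Trying y = 0.165 m: A³/T = 0.0004212 — matches.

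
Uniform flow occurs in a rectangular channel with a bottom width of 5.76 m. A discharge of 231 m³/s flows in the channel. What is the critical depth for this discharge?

For a rectangular channel, critical depth y_c = (q²/g)^(1/3) where q = Q/b = 231/5.76 = 40.1 m²/s.
So y_c = (40.1²/9.81)^(1/3) = 5.47 m.

y_c = 5.47 m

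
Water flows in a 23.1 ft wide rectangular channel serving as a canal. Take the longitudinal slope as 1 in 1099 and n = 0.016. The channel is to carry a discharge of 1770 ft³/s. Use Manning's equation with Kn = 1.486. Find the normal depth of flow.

y_n = 9.2 ft

Manning's equation rearranged: A R^(2/3) = nQ / (1.486·√S) = 0.016 × 1770 / (1.486 × √0.0009099) = 631.8.
Try y = 7.52 ft: A R^(2/3) = 477.3 — too small.
Try y = 10.8 ft: A R^(2/3) = 785 — too large.
Try y = 9.2 ft: A R^(2/3) = 631.4 — matches.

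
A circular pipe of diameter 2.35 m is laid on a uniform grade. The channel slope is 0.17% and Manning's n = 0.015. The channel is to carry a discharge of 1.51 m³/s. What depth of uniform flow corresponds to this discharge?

y_n = 0.676 m

Manning's equation rearranged: A R^(2/3) = nQ / (1·√S) = 0.015 × 1.51 / (√0.0017) = 0.5493.
At y = 0.733 m: A R^(2/3) = 0.6423 — high.
At y = 0.482 m: A R^(2/3) = 0.2804 — low.
At y = 0.676 m: A R^(2/3) = 0.5491 — close enough.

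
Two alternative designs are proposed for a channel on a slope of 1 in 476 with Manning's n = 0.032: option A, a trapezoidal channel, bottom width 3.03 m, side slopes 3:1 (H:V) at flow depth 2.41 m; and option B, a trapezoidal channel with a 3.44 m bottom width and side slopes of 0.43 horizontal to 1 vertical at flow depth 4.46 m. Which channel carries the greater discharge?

channel B

Channel A: With bottom width b = 3.03 m and side slope z = 3: A = (b + zy)y = (3.03 + 3×2.41)×2.41 = 24.73 m²; P = b + 2y√(1+z²) = 3.03 + 2×2.41×3.162 = 18.27 m. Hydraulic radius R = A/P = 24.73/18.27 = 1.353 m. Q_A = (1/0.032)·24.73·1.353^(2/3)·√0.002101 = 43.33 m³/s.
Channel B: With bottom width b = 3.44 m and side slope z = 0.43: A = (b + zy)y = (3.44 + 0.43×4.46)×4.46 = 23.9 m²; P = b + 2y√(1+z²) = 3.44 + 2×4.46×1.089 = 13.15 m. Hydraulic radius R = A/P = 23.9/13.15 = 1.817 m. Q_B = (1/0.032)·23.9·1.817^(2/3)·√0.002101 = 50.97 m³/s.
Q_A = 43.33 m³/s vs Q_B = 50.97 m³/s, so channel B carries more.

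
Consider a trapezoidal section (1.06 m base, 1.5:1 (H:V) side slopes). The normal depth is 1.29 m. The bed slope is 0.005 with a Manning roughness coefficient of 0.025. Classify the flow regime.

With bottom width b = 1.06 m and side slope z = 1.5: A = (b + zy)y = (1.06 + 1.5×1.29)×1.29 = 3.864 m²; P = b + 2y√(1+z²) = 1.06 + 2×1.29×1.803 = 5.711 m.
Hydraulic radius R = A/P = 3.864/5.711 = 0.6765 m.
V = (1/n) R^(2/3) √S = (1/0.025) × 0.6765^(2/3) × √0.005 = 2.18 m/s. Hydraulic depth D_h = A/T = 3.864/4.93 = 0.7837 m.
Froude number Fr = V/√(g·D_h) = 2.18/√(9.81×0.7837) = 0.786, which is less than 1, so the flow is subcritical.

subcritical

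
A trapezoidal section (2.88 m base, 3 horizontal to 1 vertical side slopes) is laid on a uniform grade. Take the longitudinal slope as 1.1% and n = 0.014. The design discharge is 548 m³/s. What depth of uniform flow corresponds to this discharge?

y_n = 3.54 m

Manning's equation rearranged: A R^(2/3) = nQ / (1·√S) = 0.014 × 548 / (√0.011) = 73.15.
Trying y = 2.54 m: A R^(2/3) = 33.5 — low.
Trying y = 3.91 m: A R^(2/3) = 92.76 — high.
Trying y = 3.54 m: A R^(2/3) = 73.09 — close enough.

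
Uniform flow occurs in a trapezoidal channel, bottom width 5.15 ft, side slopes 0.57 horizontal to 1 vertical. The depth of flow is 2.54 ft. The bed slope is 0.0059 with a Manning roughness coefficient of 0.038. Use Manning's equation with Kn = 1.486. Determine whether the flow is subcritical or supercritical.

subcritical

With bottom width b = 5.15 ft and side slope z = 0.57: A = (b + zy)y = (5.15 + 0.57×2.54)×2.54 = 16.76 ft²; P = b + 2y√(1+z²) = 5.15 + 2×2.54×1.151 = 11 ft.
Hydraulic radius R = A/P = 16.76/11 = 1.524 ft.
V = (1.486/n) R^(2/3) √S = (1.486/0.038) × 1.524^(2/3) × √0.0059 = 3.978 ft/s. Hydraulic depth D_h = A/T = 16.76/8.046 = 2.083 ft.
Froude number Fr = V/√(g·D_h) = 3.978/√(32.2×2.083) = 0.486, which is less than 1, so the flow is subcritical.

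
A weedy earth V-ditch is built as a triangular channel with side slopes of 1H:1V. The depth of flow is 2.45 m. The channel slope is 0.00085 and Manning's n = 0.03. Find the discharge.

For a triangular section with side slope z = 1: A = zy² = 1×2.45² = 6.003 m²; P = 2y√(1+z²) = 2×2.45×1.414 = 6.93 m.
Hydraulic radius R = A/P = 6.003/6.93 = 0.8662 m.
Manning's equation: Q = (1/n) A R^(2/3) S^(1/2) = (1/0.03) × 6.003 × 0.8662^(2/3) × 0.00085^(1/2) = 5.3 m³/s.

Q = 5.3 m³/s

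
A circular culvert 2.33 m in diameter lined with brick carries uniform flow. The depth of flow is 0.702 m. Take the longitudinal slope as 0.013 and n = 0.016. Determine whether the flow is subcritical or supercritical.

supercritical

For a circular section of diameter D = 2.33 m at depth y = 0.702 m, the central angle is θ = 2 arccos(1 − 2y/D) = 2.324 rad. Then A = (D²/8)(θ − sin θ) = 1.082 m² and P = Dθ/2 = 2.708 m.
Hydraulic radius R = A/P = 1.082/2.708 = 0.3997 m.
V = (1/n) R^(2/3) √S = (1/0.016) × 0.3997^(2/3) × √0.013 = 3.867 m/s. Hydraulic depth D_h = A/T = 1.082/2.138 = 0.5062 m.
Froude number Fr = V/√(g·D_h) = 3.867/√(9.81×0.5062) = 1.74, which is greater than 1, so the flow is supercritical.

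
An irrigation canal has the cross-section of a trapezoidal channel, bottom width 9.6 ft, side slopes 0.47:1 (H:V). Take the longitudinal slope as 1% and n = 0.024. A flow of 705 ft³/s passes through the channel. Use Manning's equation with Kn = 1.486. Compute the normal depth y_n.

y_n = 4.81 ft

Manning's equation rearranged: A R^(2/3) = nQ / (1.486·√S) = 0.024 × 705 / (1.486 × √0.01) = 113.9.
Trying y = 3.93 ft: A R^(2/3) = 81.99 — low.
Trying y = 5.97 ft: A R^(2/3) = 162.5 — high.
Trying y = 4.81 ft: A R^(2/3) = 113.9 — ≈ 113.9.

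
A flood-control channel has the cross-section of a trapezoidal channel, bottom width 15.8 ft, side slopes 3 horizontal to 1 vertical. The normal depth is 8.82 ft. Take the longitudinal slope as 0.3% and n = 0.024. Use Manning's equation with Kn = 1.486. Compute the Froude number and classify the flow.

With bottom width b = 15.8 ft and side slope z = 3: A = (b + zy)y = (15.8 + 3×8.82)×8.82 = 372.7 ft²; P = b + 2y√(1+z²) = 15.8 + 2×8.82×3.162 = 71.58 ft.
Hydraulic radius R = A/P = 372.7/71.58 = 5.207 ft.
V = (1.486/n) R^(2/3) √S = (1.486/0.024) × 5.207^(2/3) × √0.003 = 10.19 ft/s. Hydraulic depth D_h = A/T = 372.7/68.72 = 5.424 ft.
Froude number Fr = V/√(g·D_h) = 10.19/√(32.2×5.424) = 0.771, which is less than 1, so the flow is subcritical.

subcritical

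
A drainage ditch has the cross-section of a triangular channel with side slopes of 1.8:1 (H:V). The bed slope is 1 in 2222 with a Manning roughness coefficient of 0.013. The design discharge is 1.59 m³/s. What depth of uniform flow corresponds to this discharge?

Manning's equation rearranged: A R^(2/3) = nQ / (1·√S) = 0.013 × 1.59 / (√0.00045) = 0.9743.
Trying y = 1.09 m: A R^(2/3) = 1.305 — high.
Trying y = 0.768 m: A R^(2/3) = 0.5128 — low.
Trying y = 0.977 m: A R^(2/3) = 0.9743 — matches.

y_n = 0.977 m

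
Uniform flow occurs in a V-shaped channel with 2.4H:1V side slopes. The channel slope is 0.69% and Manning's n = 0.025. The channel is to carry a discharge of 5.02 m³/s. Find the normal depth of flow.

Manning's equation rearranged: A R^(2/3) = nQ / (1·√S) = 0.025 × 5.02 / (√0.0069) = 1.511.
At y = 1.24 m: A R^(2/3) = 2.544 — too large.
At y = 0.811 m: A R^(2/3) = 0.8199 — too small.
At y = 1.02 m: A R^(2/3) = 1.511 — matches.

y_n = 1.02 m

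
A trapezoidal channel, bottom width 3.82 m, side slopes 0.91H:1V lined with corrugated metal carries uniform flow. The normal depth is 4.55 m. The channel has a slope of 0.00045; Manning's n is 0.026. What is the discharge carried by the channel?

Q = 50.7 m³/s

With bottom width b = 3.82 m and side slope z = 0.91: A = (b + zy)y = (3.82 + 0.91×4.55)×4.55 = 36.22 m²; P = b + 2y√(1+z²) = 3.82 + 2×4.55×1.352 = 16.12 m.
Hydraulic radius R = A/P = 36.22/16.12 = 2.246 m.
Manning's equation: Q = (1/n) A R^(2/3) S^(1/2) = (1/0.026) × 36.22 × 2.246^(2/3) × 0.00045^(1/2) = 50.7 m³/s.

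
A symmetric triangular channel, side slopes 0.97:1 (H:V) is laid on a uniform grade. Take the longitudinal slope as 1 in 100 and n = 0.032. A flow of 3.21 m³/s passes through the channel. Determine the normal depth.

Manning's equation rearranged: A R^(2/3) = nQ / (1·√S) = 0.032 × 3.21 / (√0.01) = 1.027.
Try y = 1.04 m: A R^(2/3) = 0.533 — short.
Try y = 1.66 m: A R^(2/3) = 1.854 — over.
Try y = 1.33 m: A R^(2/3) = 1.027 — close enough.

y_n = 1.33 m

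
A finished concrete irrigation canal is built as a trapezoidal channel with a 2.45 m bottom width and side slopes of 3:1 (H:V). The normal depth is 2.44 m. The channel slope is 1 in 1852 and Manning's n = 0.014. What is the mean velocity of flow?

With bottom width b = 2.45 m and side slope z = 3: A = (b + zy)y = (2.45 + 3×2.44)×2.44 = 23.84 m²; P = b + 2y√(1+z²) = 2.45 + 2×2.44×3.162 = 17.88 m.
Hydraulic radius R = A/P = 23.84/17.88 = 1.333 m.
From Manning's equation, V = (1/n) R^(2/3) S^(1/2) = (1/0.014) × 1.333^(2/3) × 0.00054^(1/2) = 2.01 m/s.

V = 2.01 m/s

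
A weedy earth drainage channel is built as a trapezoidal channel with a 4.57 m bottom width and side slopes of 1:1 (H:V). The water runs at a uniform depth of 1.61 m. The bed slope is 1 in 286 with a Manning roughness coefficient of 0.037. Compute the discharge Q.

With bottom width b = 4.57 m and side slope z = 1: A = (b + zy)y = (4.57 + 1×1.61)×1.61 = 9.95 m²; P = b + 2y√(1+z²) = 4.57 + 2×1.61×1.414 = 9.124 m.
Hydraulic radius R = A/P = 9.95/9.124 = 1.091 m.
Manning's equation: Q = (1/n) A R^(2/3) S^(1/2) = (1/0.037) × 9.95 × 1.091^(2/3) × 0.003497^(1/2) = 16.8 m³/s.

Q = 16.8 m³/s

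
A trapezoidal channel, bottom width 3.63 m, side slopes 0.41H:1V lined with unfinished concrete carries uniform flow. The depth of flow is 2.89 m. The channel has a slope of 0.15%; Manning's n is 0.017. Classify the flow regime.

With bottom width b = 3.63 m and side slope z = 0.41: A = (b + zy)y = (3.63 + 0.41×2.89)×2.89 = 13.92 m²; P = b + 2y√(1+z²) = 3.63 + 2×2.89×1.081 = 9.877 m.
Hydraulic radius R = A/P = 13.92/9.877 = 1.409 m.
V = (1/n) R^(2/3) √S = (1/0.017) × 1.409^(2/3) × √0.0015 = 2.863 m/s. Hydraulic depth D_h = A/T = 13.92/6 = 2.319 m.
Froude number Fr = V/√(g·D_h) = 2.863/√(9.81×2.319) = 0.6, which is less than 1, so the flow is subcritical.

subcritical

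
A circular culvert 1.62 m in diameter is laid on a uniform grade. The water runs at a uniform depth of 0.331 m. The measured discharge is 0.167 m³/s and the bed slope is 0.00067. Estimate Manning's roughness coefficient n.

For a circular section of diameter D = 1.62 m at depth y = 0.331 m, the central angle is θ = 2 arccos(1 − 2y/D) = 1.876 rad. Then A = (D²/8)(θ − sin θ) = 0.3026 m² and P = Dθ/2 = 1.52 m.
Hydraulic radius R = A/P = 0.3026/1.52 = 0.1991 m.
Rearranging Manning's equation: n = (1/Q) A R^(2/3) S^(1/2) = (1/0.167) × 0.3026 × 0.1991^(2/3) × √0.00067 = 0.016.

n = 0.016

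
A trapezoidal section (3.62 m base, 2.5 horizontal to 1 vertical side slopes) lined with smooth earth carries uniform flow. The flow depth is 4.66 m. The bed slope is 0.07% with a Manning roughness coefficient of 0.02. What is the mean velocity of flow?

With bottom width b = 3.62 m and side slope z = 2.5: A = (b + zy)y = (3.62 + 2.5×4.66)×4.66 = 71.16 m²; P = b + 2y√(1+z²) = 3.62 + 2×4.66×2.693 = 28.71 m.
Hydraulic radius R = A/P = 71.16/28.71 = 2.478 m.
From Manning's equation, V = (1/n) R^(2/3) S^(1/2) = (1/0.02) × 2.478^(2/3) × 0.0007^(1/2) = 2.42 m/s.

V = 2.42 m/s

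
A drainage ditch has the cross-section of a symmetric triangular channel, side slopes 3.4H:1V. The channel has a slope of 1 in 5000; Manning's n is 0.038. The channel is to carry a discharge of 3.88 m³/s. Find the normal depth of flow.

Manning's equation rearranged: A R^(2/3) = nQ / (1·√S) = 0.038 × 3.88 / (√0.0002) = 10.43.
At y = 2.33 m: A R^(2/3) = 19.88 — too large.
At y = 1.45 m: A R^(2/3) = 5.612 — too small.
At y = 1.83 m: A R^(2/3) = 10.44 — close enough.

y_n = 1.83 m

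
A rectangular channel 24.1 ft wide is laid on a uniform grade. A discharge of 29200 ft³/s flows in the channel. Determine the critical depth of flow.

y_c = 35.7 ft

For a rectangular channel, critical depth y_c = (q²/g)^(1/3) where q = Q/b = 29200/24.1 = 1212 ft²/s.
So y_c = (1212²/32.2)^(1/3) = 35.7 ft.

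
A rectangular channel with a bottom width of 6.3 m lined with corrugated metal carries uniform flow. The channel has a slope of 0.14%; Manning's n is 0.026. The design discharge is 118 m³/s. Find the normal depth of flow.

Manning's equation rearranged: A R^(2/3) = nQ / (1·√S) = 0.026 × 118 / (√0.0014) = 82.
Trying y = 6.62 m: A R^(2/3) = 69.14 — short.
Trying y = 9.57 m: A R^(2/3) = 107.2 — over.
Trying y = 7.63 m: A R^(2/3) = 82.04 — matches.

y_n = 7.63 m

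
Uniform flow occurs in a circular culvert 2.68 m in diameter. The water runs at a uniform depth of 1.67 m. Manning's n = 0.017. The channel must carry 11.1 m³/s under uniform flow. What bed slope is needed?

For a circular section of diameter D = 2.68 m at depth y = 1.67 m, the central angle is θ = 2 arccos(1 − 2y/D) = 3.639 rad. Then A = (D²/8)(θ − sin θ) = 3.696 m² and P = Dθ/2 = 4.877 m.
Hydraulic radius R = A/P = 3.696/4.877 = 0.7579 m.
From Manning's equation, S = [nQ / (1 A R^(2/3))]² = [0.017 × 11.1 / (1 × 3.696 × 0.7579^(2/3))]² = 0.00377.

S = 0.00377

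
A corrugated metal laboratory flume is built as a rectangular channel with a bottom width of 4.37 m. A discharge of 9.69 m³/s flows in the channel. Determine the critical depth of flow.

y_c = 0.794 m

For a rectangular channel, critical depth y_c = (q²/g)^(1/3) where q = Q/b = 9.69/4.37 = 2.217 m²/s.
So y_c = (2.217²/9.81)^(1/3) = 0.794 m.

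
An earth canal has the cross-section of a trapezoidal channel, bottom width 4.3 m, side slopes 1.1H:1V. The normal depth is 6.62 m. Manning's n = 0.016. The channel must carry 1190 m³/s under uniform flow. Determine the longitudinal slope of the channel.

S = 0.0131

With bottom width b = 4.3 m and side slope z = 1.1: A = (b + zy)y = (4.3 + 1.1×6.62)×6.62 = 76.67 m²; P = b + 2y√(1+z²) = 4.3 + 2×6.62×1.487 = 23.98 m.
Hydraulic radius R = A/P = 76.67/23.98 = 3.197 m.
From Manning's equation, S = [nQ / (1 A R^(2/3))]² = [0.016 × 1190 / (1 × 76.67 × 3.197^(2/3))]² = 0.0131.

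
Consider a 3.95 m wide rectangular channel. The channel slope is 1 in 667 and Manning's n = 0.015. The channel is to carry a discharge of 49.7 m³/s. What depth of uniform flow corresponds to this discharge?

y_n = 4.04 m

Manning's equation rearranged: A R^(2/3) = nQ / (1·√S) = 0.015 × 49.7 / (√0.001499) = 19.25.
Trying y = 3.25 m: A R^(2/3) = 14.73 — too small.
Trying y = 4.89 m: A R^(2/3) = 24.25 — too large.
Trying y = 4.04 m: A R^(2/3) = 19.27 — ≈ 19.25.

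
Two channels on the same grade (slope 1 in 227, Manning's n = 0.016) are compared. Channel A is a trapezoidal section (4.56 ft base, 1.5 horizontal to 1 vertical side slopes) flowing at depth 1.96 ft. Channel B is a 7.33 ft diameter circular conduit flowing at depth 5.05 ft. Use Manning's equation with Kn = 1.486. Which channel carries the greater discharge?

channel B

Channel A: With bottom width b = 4.56 ft and side slope z = 1.5: A = (b + zy)y = (4.56 + 1.5×1.96)×1.96 = 14.7 ft²; P = b + 2y√(1+z²) = 4.56 + 2×1.96×1.803 = 11.63 ft. Hydraulic radius R = A/P = 14.7/11.63 = 1.264 ft. Q_A = (1.486/0.016)·14.7·1.264^(2/3)·√0.004405 = 106 ft³/s.
Channel B: For a circular section of diameter D = 7.33 ft at depth y = 5.05 ft, the central angle is θ = 2 arccos(1 − 2y/D) = 3.917 rad. Then A = (D²/8)(θ − sin θ) = 31 ft² and P = Dθ/2 = 14.35 ft. Hydraulic radius R = A/P = 31/14.35 = 2.16 ft. Q_B = (1.486/0.016)·31·2.16^(2/3)·√0.004405 = 319.3 ft³/s.
Q_A = 106 ft³/s vs Q_B = 319.3 ft³/s, so channel B carries more.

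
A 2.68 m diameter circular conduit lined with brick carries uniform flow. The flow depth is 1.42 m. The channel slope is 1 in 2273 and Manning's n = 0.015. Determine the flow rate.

For a circular section of diameter D = 2.68 m at depth y = 1.42 m, the central angle is θ = 2 arccos(1 − 2y/D) = 3.261 rad. Then A = (D²/8)(θ − sin θ) = 3.035 m² and P = Dθ/2 = 4.37 m.
Hydraulic radius R = A/P = 3.035/4.37 = 0.6945 m.
Manning's equation: Q = (1/n) A R^(2/3) S^(1/2) = (1/0.015) × 3.035 × 0.6945^(2/3) × 0.0004399^(1/2) = 3.33 m³/s.

Q = 3.33 m³/s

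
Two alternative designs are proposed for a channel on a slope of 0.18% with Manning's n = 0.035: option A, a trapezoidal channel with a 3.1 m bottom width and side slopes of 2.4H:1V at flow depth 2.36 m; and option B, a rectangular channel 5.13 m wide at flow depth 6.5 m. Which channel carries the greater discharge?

Channel A: With bottom width b = 3.1 m and side slope z = 2.4: A = (b + zy)y = (3.1 + 2.4×2.36)×2.36 = 20.68 m²; P = b + 2y√(1+z²) = 3.1 + 2×2.36×2.6 = 15.37 m. Hydraulic radius R = A/P = 20.68/15.37 = 1.346 m. Q_A = (1/0.035)·20.68·1.346^(2/3)·√0.0018 = 30.56 m³/s.
Channel B: Flow area A = b·y = 5.13 × 6.5 = 33.34 m². Wetted perimeter P = b + 2y = 5.13 + 2×6.5 = 18.13 m. Hydraulic radius R = A/P = 33.34/18.13 = 1.839 m. Q_B = (1/0.035)·33.34·1.839^(2/3)·√0.0018 = 60.68 m³/s.
Q_A = 30.56 m³/s vs Q_B = 60.68 m³/s, so channel B carries more.

channel B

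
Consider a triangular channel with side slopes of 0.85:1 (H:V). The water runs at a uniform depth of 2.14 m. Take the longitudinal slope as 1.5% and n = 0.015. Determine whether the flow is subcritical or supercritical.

For a triangular section with side slope z = 0.85: A = zy² = 0.85×2.14² = 3.893 m²; P = 2y√(1+z²) = 2×2.14×1.312 = 5.617 m.
Hydraulic radius R = A/P = 3.893/5.617 = 0.693 m.
V = (1/n) R^(2/3) √S = (1/0.015) × 0.693^(2/3) × √0.015 = 6.394 m/s. Hydraulic depth D_h = A/T = 3.893/3.638 = 1.07 m.
Froude number Fr = V/√(g·D_h) = 6.394/√(9.81×1.07) = 1.97, which is greater than 1, so the flow is supercritical.

supercritical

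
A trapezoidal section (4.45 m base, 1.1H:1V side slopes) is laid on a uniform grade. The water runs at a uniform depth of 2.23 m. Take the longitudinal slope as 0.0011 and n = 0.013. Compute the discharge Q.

Q = 48.9 m³/s

With bottom width b = 4.45 m and side slope z = 1.1: A = (b + zy)y = (4.45 + 1.1×2.23)×2.23 = 15.39 m²; P = b + 2y√(1+z²) = 4.45 + 2×2.23×1.487 = 11.08 m.
Hydraulic radius R = A/P = 15.39/11.08 = 1.389 m.
Manning's equation: Q = (1/n) A R^(2/3) S^(1/2) = (1/0.013) × 15.39 × 1.389^(2/3) × 0.0011^(1/2) = 48.9 m³/s.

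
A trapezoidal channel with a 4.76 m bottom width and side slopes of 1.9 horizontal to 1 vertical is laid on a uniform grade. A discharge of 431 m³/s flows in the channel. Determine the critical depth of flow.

y_c = 5.26 m

At critical depth, Q² T / (g A³) = 1, i.e. A³/T = Q²/g = 431²/9.81 = 18940.
Try y = 4.54 m: A³/T = 10200 — short.
Try y = 5.87 m: A³/T = 30110 — over.
Try y = 5.26 m: A³/T = 18890 — close enough.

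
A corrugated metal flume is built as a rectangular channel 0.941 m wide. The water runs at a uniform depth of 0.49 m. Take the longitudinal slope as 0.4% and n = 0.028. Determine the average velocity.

V = 0.872 m/s

Flow area A = b·y = 0.941 × 0.49 = 0.4611 m². Wetted perimeter P = b + 2y = 0.941 + 2×0.49 = 1.921 m.
Hydraulic radius R = A/P = 0.4611/1.921 = 0.24 m.
From Manning's equation, V = (1/n) R^(2/3) S^(1/2) = (1/0.028) × 0.24^(2/3) × 0.004^(1/2) = 0.872 m/s.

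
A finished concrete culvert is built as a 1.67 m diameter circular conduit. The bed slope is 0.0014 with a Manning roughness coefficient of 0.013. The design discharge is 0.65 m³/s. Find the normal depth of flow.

Manning's equation rearranged: A R^(2/3) = nQ / (1·√S) = 0.013 × 0.65 / (√0.0014) = 0.2258.
Trying y = 0.404 m: A R^(2/3) = 0.157 — short.
Trying y = 0.574 m: A R^(2/3) = 0.3109 — over.
Trying y = 0.486 m: A R^(2/3) = 0.2259 — close enough.

y_n = 0.486 m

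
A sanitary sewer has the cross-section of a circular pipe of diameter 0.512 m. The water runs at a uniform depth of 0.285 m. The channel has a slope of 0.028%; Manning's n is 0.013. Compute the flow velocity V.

V = 0.341 m/s

For a circular section of diameter D = 0.512 m at depth y = 0.285 m, the central angle is θ = 2 arccos(1 − 2y/D) = 3.369 rad. Then A = (D²/8)(θ − sin θ) = 0.1178 m² and P = Dθ/2 = 0.8624 m.
Hydraulic radius R = A/P = 0.1178/0.8624 = 0.1366 m.
From Manning's equation, V = (1/n) R^(2/3) S^(1/2) = (1/0.013) × 0.1366^(2/3) × 0.00028^(1/2) = 0.341 m/s.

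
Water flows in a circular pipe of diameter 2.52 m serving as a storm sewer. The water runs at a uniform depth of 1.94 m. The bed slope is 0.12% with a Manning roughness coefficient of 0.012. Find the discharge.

Q = 9.94 m³/s

For a circular section of diameter D = 2.52 m at depth y = 1.94 m, the central angle is θ = 2 arccos(1 − 2y/D) = 4.282 rad. Then A = (D²/8)(θ − sin θ) = 4.12 m² and P = Dθ/2 = 5.395 m.
Hydraulic radius R = A/P = 4.12/5.395 = 0.7637 m.
Manning's equation: Q = (1/n) A R^(2/3) S^(1/2) = (1/0.012) × 4.12 × 0.7637^(2/3) × 0.0012^(1/2) = 9.94 m³/s.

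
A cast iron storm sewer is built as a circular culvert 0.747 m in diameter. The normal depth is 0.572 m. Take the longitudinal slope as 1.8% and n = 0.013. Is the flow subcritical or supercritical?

supercritical

For a circular section of diameter D = 0.747 m at depth y = 0.572 m, the central angle is θ = 2 arccos(1 − 2y/D) = 4.262 rad. Then A = (D²/8)(θ − sin θ) = 0.3601 m² and P = Dθ/2 = 1.592 m.
Hydraulic radius R = A/P = 0.3601/1.592 = 0.2262 m.
V = (1/n) R^(2/3) √S = (1/0.013) × 0.2262^(2/3) × √0.018 = 3.831 m/s. Hydraulic depth D_h = A/T = 0.3601/0.6328 = 0.5691 m.
Froude number Fr = V/√(g·D_h) = 3.831/√(9.81×0.5691) = 1.62, which is greater than 1, so the flow is supercritical.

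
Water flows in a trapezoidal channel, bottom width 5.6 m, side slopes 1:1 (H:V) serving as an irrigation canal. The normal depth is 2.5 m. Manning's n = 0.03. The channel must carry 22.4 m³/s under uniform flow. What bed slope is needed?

With bottom width b = 5.6 m and side slope z = 1: A = (b + zy)y = (5.6 + 1×2.5)×2.5 = 20.25 m²; P = b + 2y√(1+z²) = 5.6 + 2×2.5×1.414 = 12.67 m.
Hydraulic radius R = A/P = 20.25/12.67 = 1.598 m.
From Manning's equation, S = [nQ / (1 A R^(2/3))]² = [0.03 × 22.4 / (1 × 20.25 × 1.598^(2/3))]² = 0.000589.

S = 0.000589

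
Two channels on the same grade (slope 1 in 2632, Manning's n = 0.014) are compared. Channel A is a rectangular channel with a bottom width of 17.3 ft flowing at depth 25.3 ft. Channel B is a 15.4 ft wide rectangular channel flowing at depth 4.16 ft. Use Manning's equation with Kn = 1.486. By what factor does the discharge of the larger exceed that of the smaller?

Channel A: Flow area A = b·y = 17.3 × 25.3 = 437.7 ft². Wetted perimeter P = b + 2y = 17.3 + 2×25.3 = 67.9 ft. Hydraulic radius R = A/P = 437.7/67.9 = 6.446 ft. Q_A = (1.486/0.014)·437.7·6.446^(2/3)·√0.0003799 = 3137 ft³/s.
Channel B: Flow area A = b·y = 15.4 × 4.16 = 64.06 ft². Wetted perimeter P = b + 2y = 15.4 + 2×4.16 = 23.72 ft. Hydraulic radius R = A/P = 64.06/23.72 = 2.701 ft. Q_B = (1.486/0.014)·64.06·2.701^(2/3)·√0.0003799 = 257.1 ft³/s.
The larger discharge is 3137 ft³/s and the smaller is 257.1 ft³/s; the ratio is 12.2.

12.2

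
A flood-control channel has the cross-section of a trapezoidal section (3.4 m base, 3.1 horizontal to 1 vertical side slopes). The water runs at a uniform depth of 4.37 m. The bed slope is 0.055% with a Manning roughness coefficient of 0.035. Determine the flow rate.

Q = 87.1 m³/s

With bottom width b = 3.4 m and side slope z = 3.1: A = (b + zy)y = (3.4 + 3.1×4.37)×4.37 = 74.06 m²; P = b + 2y√(1+z²) = 3.4 + 2×4.37×3.257 = 31.87 m.
Hydraulic radius R = A/P = 74.06/31.87 = 2.324 m.
Manning's equation: Q = (1/n) A R^(2/3) S^(1/2) = (1/0.035) × 74.06 × 2.324^(2/3) × 0.00055^(1/2) = 87.1 m³/s.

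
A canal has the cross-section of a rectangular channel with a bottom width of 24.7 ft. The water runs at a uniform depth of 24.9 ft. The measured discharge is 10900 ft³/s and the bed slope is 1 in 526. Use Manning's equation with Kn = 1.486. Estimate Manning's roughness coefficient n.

Flow area A = b·y = 24.7 × 24.9 = 615 ft². Wetted perimeter P = b + 2y = 24.7 + 2×24.9 = 74.5 ft.
Hydraulic radius R = A/P = 615/74.5 = 8.255 ft.
Rearranging Manning's equation: n = (1.486/Q) A R^(2/3) S^(1/2) = (1.486/10900) × 615 × 8.255^(2/3) × √0.001901 = 0.0149.

n = 0.0149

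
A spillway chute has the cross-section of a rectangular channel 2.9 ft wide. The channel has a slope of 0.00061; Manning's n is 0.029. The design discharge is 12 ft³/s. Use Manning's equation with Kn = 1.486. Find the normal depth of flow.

y_n = 3.26 ft

Manning's equation rearranged: A R^(2/3) = nQ / (1.486·√S) = 0.029 × 12 / (1.486 × √0.00061) = 9.482.
At y = 2.25 ft: A R^(2/3) = 6 — low.
At y = 3.26 ft: A R^(2/3) = 9.477 — close enough.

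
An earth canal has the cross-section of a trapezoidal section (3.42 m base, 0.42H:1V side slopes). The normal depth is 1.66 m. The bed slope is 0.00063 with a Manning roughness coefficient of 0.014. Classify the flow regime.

With bottom width b = 3.42 m and side slope z = 0.42: A = (b + zy)y = (3.42 + 0.42×1.66)×1.66 = 6.835 m²; P = b + 2y√(1+z²) = 3.42 + 2×1.66×1.085 = 7.021 m.
Hydraulic radius R = A/P = 6.835/7.021 = 0.9735 m.
V = (1/n) R^(2/3) √S = (1/0.014) × 0.9735^(2/3) × √0.00063 = 1.761 m/s. Hydraulic depth D_h = A/T = 6.835/4.814 = 1.42 m.
Froude number Fr = V/√(g·D_h) = 1.761/√(9.81×1.42) = 0.472, which is less than 1, so the flow is subcritical.

subcritical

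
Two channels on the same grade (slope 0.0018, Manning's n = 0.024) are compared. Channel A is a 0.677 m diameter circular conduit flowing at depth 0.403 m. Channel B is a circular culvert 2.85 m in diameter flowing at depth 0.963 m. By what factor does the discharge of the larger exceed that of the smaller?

Channel A: For a circular section of diameter D = 0.677 m at depth y = 0.403 m, the central angle is θ = 2 arccos(1 − 2y/D) = 3.525 rad. Then A = (D²/8)(θ − sin θ) = 0.2234 m² and P = Dθ/2 = 1.193 m. Hydraulic radius R = A/P = 0.2234/1.193 = 0.1872 m. Q_A = (1/0.024)·0.2234·0.1872^(2/3)·√0.0018 = 0.1292 m³/s.
Channel B: For a circular section of diameter D = 2.85 m at depth y = 0.963 m, the central angle is θ = 2 arccos(1 − 2y/D) = 2.481 rad. Then A = (D²/8)(θ − sin θ) = 1.896 m² and P = Dθ/2 = 3.536 m. Hydraulic radius R = A/P = 1.896/3.536 = 0.5364 m. Q_B = (1/0.024)·1.896·0.5364^(2/3)·√0.0018 = 2.213 m³/s.
The larger discharge is 2.213 m³/s and the smaller is 0.1292 m³/s; the ratio is 17.1.

17.1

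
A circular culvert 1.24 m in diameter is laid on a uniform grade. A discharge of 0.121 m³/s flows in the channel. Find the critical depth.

At critical depth, Q² T / (g A³) = 1, i.e. A³/T = Q²/g = 0.121²/9.81 = 0.001492.
Trying y = 0.13 m: A³/T = 0.0004023 — too small.
Trying y = 0.201 m: A³/T = 0.002246 — too large.
Trying y = 0.181 m: A³/T = 0.001487 — matches.

y_c = 0.181 m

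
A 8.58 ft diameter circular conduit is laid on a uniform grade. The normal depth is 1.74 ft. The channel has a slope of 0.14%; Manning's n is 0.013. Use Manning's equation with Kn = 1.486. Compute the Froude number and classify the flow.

For a circular section of diameter D = 8.58 ft at depth y = 1.74 ft, the central angle is θ = 2 arccos(1 − 2y/D) = 1.869 rad. Then A = (D²/8)(θ − sin θ) = 8.397 ft² and P = Dθ/2 = 8.016 ft.
Hydraulic radius R = A/P = 8.397/8.016 = 1.048 ft.
V = (1.486/n) R^(2/3) √S = (1.486/0.013) × 1.048^(2/3) × √0.0014 = 4.412 ft/s. Hydraulic depth D_h = A/T = 8.397/6.9 = 1.217 ft.
Froude number Fr = V/√(g·D_h) = 4.412/√(32.2×1.217) = 0.705, which is less than 1, so the flow is subcritical.

subcritical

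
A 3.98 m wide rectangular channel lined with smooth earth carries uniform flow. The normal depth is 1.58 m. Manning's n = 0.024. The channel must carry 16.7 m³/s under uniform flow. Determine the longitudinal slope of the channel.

Flow area A = b·y = 3.98 × 1.58 = 6.288 m². Wetted perimeter P = b + 2y = 3.98 + 2×1.58 = 7.14 m.
Hydraulic radius R = A/P = 6.288/7.14 = 0.8807 m.
From Manning's equation, S = [nQ / (1 A R^(2/3))]² = [0.024 × 16.7 / (1 × 6.288 × 0.8807^(2/3))]² = 0.00481.

S = 0.00481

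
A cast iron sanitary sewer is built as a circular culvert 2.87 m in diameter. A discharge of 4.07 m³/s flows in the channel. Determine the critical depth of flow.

y_c = 0.866 m

At critical depth, Q² T / (g A³) = 1, i.e. A³/T = Q²/g = 4.07²/9.81 = 1.689.
Try y = 0.627 m: A³/T = 0.4809 — too small.
Try y = 0.866 m: A³/T = 1.691 — ≈ 1.689.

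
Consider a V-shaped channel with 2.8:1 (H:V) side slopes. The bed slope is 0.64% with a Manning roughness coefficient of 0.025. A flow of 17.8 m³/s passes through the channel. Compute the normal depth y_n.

y_n = 1.56 m

Manning's equation rearranged: A R^(2/3) = nQ / (1·√S) = 0.025 × 17.8 / (√0.0064) = 5.563.
Try y = 1.9 m: A R^(2/3) = 9.385 — high.
Try y = 1.56 m: A R^(2/3) = 5.547 — ≈ 5.563.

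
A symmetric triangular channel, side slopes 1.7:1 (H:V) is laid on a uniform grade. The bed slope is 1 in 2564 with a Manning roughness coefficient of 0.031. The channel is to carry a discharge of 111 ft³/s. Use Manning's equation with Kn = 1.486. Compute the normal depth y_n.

y_n = 6.04 ft

Manning's equation rearranged: A R^(2/3) = nQ / (1.486·√S) = 0.031 × 111 / (1.486 × √0.00039) = 117.3.
Try y = 4.83 ft: A R^(2/3) = 64.66 — low.
Try y = 7.43 ft: A R^(2/3) = 203.9 — high.
Try y = 6.04 ft: A R^(2/3) = 117.4 — matches.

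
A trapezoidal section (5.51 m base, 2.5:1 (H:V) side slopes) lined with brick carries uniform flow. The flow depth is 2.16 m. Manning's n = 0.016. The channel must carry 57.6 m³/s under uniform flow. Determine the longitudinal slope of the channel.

S = 0.001

With bottom width b = 5.51 m and side slope z = 2.5: A = (b + zy)y = (5.51 + 2.5×2.16)×2.16 = 23.57 m²; P = b + 2y√(1+z²) = 5.51 + 2×2.16×2.693 = 17.14 m.
Hydraulic radius R = A/P = 23.57/17.14 = 1.375 m.
From Manning's equation, S = [nQ / (1 A R^(2/3))]² = [0.016 × 57.6 / (1 × 23.57 × 1.375^(2/3))]² = 0.001.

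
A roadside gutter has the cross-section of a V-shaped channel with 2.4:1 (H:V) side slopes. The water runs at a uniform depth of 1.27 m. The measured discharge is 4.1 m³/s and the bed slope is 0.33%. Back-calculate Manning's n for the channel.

n = 0.038

For a triangular section with side slope z = 2.4: A = zy² = 2.4×1.27² = 3.871 m²; P = 2y√(1+z²) = 2×1.27×2.6 = 6.604 m.
Hydraulic radius R = A/P = 3.871/6.604 = 0.5862 m.
Rearranging Manning's equation: n = (1/Q) A R^(2/3) S^(1/2) = (1/4.1) × 3.871 × 0.5862^(2/3) × √0.0033 = 0.038.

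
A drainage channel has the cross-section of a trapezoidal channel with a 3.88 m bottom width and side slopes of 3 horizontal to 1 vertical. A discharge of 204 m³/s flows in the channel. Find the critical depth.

At critical depth, Q² T / (g A³) = 1, i.e. A³/T = Q²/g = 204²/9.81 = 4242.
Try y = 4.26 m: A³/T = 12140 — too large.
Try y = 2.38 m: A³/T = 993.5 — too small.
Try y = 3.35 m: A³/T = 4238 — close enough.

y_c = 3.35 m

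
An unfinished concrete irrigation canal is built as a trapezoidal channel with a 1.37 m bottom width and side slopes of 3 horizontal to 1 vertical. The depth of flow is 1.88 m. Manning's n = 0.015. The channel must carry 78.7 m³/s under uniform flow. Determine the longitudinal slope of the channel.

S = 0.00809

With bottom width b = 1.37 m and side slope z = 3: A = (b + zy)y = (1.37 + 3×1.88)×1.88 = 13.18 m²; P = b + 2y√(1+z²) = 1.37 + 2×1.88×3.162 = 13.26 m.
Hydraulic radius R = A/P = 13.18/13.26 = 0.9939 m.
From Manning's equation, S = [nQ / (1 A R^(2/3))]² = [0.015 × 78.7 / (1 × 13.18 × 0.9939^(2/3))]² = 0.00809.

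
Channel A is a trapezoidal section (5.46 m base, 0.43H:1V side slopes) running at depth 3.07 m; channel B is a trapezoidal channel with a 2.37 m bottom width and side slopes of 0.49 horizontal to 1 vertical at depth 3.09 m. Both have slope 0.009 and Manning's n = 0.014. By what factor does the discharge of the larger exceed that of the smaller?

2.09

Channel A: With bottom width b = 5.46 m and side slope z = 0.43: A = (b + zy)y = (5.46 + 0.43×3.07)×3.07 = 20.81 m²; P = b + 2y√(1+z²) = 5.46 + 2×3.07×1.089 = 12.14 m. Hydraulic radius R = A/P = 20.81/12.14 = 1.714 m. Q_A = (1/0.014)·20.81·1.714^(2/3)·√0.009 = 202 m³/s.
Channel B: With bottom width b = 2.37 m and side slope z = 0.49: A = (b + zy)y = (2.37 + 0.49×3.09)×3.09 = 12 m²; P = b + 2y√(1+z²) = 2.37 + 2×3.09×1.114 = 9.252 m. Hydraulic radius R = A/P = 12/9.252 = 1.297 m. Q_B = (1/0.014)·12·1.297^(2/3)·√0.009 = 96.73 m³/s.
The larger discharge is 202 m³/s and the smaller is 96.73 m³/s; the ratio is 2.09.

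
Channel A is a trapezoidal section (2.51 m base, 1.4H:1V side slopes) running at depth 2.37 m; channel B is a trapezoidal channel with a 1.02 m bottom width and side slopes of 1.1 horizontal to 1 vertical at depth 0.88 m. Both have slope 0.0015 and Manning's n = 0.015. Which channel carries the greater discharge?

Channel A: With bottom width b = 2.51 m and side slope z = 1.4: A = (b + zy)y = (2.51 + 1.4×2.37)×2.37 = 13.81 m²; P = b + 2y√(1+z²) = 2.51 + 2×2.37×1.72 = 10.67 m. Hydraulic radius R = A/P = 13.81/10.67 = 1.295 m. Q_A = (1/0.015)·13.81·1.295^(2/3)·√0.0015 = 42.37 m³/s.
Channel B: With bottom width b = 1.02 m and side slope z = 1.1: A = (b + zy)y = (1.02 + 1.1×0.88)×0.88 = 1.749 m²; P = b + 2y√(1+z²) = 1.02 + 2×0.88×1.487 = 3.636 m. Hydraulic radius R = A/P = 1.749/3.636 = 0.4811 m. Q_B = (1/0.015)·1.749·0.4811^(2/3)·√0.0015 = 2.773 m³/s.
Q_A = 42.37 m³/s vs Q_B = 2.773 m³/s, so channel A carries more.

channel A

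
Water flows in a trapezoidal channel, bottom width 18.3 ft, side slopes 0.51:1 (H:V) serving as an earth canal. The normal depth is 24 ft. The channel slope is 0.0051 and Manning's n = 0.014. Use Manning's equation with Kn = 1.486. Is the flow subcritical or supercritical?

supercritical

With bottom width b = 18.3 ft and side slope z = 0.51: A = (b + zy)y = (18.3 + 0.51×24)×24 = 733 ft²; P = b + 2y√(1+z²) = 18.3 + 2×24×1.123 = 72.18 ft.
Hydraulic radius R = A/P = 733/72.18 = 10.15 ft.
V = (1.486/n) R^(2/3) √S = (1.486/0.014) × 10.15^(2/3) × √0.0051 = 35.54 ft/s. Hydraulic depth D_h = A/T = 733/42.78 = 17.13 ft.
Froude number Fr = V/√(g·D_h) = 35.54/√(32.2×17.13) = 1.51, which is greater than 1, so the flow is supercritical.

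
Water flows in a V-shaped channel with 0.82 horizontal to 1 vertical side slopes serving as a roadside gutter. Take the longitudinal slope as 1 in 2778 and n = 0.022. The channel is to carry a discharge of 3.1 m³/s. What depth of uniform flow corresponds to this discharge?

Manning's equation rearranged: A R^(2/3) = nQ / (1·√S) = 0.022 × 3.1 / (√0.00036) = 3.595.
Try y = 1.65 m: A R^(2/3) = 1.449 — low.
Try y = 2.6 m: A R^(2/3) = 4.873 — high.
Try y = 2.32 m: A R^(2/3) = 3.596 — close enough.

y_n = 2.32 m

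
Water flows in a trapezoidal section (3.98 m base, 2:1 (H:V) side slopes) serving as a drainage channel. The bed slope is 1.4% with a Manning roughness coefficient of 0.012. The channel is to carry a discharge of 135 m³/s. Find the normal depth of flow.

y_n = 1.73 m

Manning's equation rearranged: A R^(2/3) = nQ / (1·√S) = 0.012 × 135 / (√0.014) = 13.69.
At y = 1.92 m: A R^(2/3) = 16.91 — high.
At y = 1.52 m: A R^(2/3) = 10.6 — low.
At y = 1.73 m: A R^(2/3) = 13.7 — matches.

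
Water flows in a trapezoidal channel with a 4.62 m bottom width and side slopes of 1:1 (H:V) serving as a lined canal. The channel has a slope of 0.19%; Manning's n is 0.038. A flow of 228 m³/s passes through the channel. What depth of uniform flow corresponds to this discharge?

y_n = 7.31 m

Manning's equation rearranged: A R^(2/3) = nQ / (1·√S) = 0.038 × 228 / (√0.0019) = 198.8.
Try y = 5.21 m: A R^(2/3) = 97.97 — low.
Try y = 8.16 m: A R^(2/3) = 252.4 — high.
Try y = 7.31 m: A R^(2/3) = 199 — ≈ 198.8.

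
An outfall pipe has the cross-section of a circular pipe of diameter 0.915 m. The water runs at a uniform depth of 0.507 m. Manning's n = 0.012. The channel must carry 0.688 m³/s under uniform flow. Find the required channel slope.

S = 0.00321

For a circular section of diameter D = 0.915 m at depth y = 0.507 m, the central angle is θ = 2 arccos(1 − 2y/D) = 3.358 rad. Then A = (D²/8)(θ − sin θ) = 0.374 m² and P = Dθ/2 = 1.536 m.
Hydraulic radius R = A/P = 0.374/1.536 = 0.2434 m.
From Manning's equation, S = [nQ / (1 A R^(2/3))]² = [0.012 × 0.688 / (1 × 0.374 × 0.2434^(2/3))]² = 0.00321.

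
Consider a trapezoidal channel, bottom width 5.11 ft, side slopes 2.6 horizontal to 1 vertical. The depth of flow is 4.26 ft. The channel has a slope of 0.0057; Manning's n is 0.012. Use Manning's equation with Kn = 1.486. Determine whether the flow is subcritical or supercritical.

With bottom width b = 5.11 ft and side slope z = 2.6: A = (b + zy)y = (5.11 + 2.6×4.26)×4.26 = 68.95 ft²; P = b + 2y√(1+z²) = 5.11 + 2×4.26×2.786 = 28.84 ft.
Hydraulic radius R = A/P = 68.95/28.84 = 2.391 ft.
V = (1.486/n) R^(2/3) √S = (1.486/0.012) × 2.391^(2/3) × √0.0057 = 16.71 ft/s. Hydraulic depth D_h = A/T = 68.95/27.26 = 2.529 ft.
Froude number Fr = V/√(g·D_h) = 16.71/√(32.2×2.529) = 1.85, which is greater than 1, so the flow is supercritical.

supercritical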